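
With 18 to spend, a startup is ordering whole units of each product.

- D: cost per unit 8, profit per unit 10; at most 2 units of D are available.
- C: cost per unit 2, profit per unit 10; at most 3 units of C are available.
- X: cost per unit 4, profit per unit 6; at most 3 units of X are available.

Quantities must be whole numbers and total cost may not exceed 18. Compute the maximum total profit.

48

C has the best ratio (10/2); taking only C gives at most 3×10 = 30 (stopped by the supply cap of 3).
Mixing does better — 3×C and 3×X: cost 18 ≤ 18, profit 3·10 + 3·6 = 48.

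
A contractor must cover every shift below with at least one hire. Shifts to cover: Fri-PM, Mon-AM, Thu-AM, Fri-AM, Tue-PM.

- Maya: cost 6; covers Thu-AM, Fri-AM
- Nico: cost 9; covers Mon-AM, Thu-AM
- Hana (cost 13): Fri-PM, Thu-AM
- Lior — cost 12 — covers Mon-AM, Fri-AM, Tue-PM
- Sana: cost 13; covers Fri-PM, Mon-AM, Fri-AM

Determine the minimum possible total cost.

This is a weighted set-cover instance.
The greedy cost-per-new-shift heuristic would pick Maya, Lior, and Hana for 31, but a cheaper cover exists.
Choose Hana and Lior: together they cover Fri-PM, Mon-AM, Thu-AM, Fri-AM, Tue-PM — every shift.
Total cost: 13 + 12 = 25.
No cover costs less than 25.

25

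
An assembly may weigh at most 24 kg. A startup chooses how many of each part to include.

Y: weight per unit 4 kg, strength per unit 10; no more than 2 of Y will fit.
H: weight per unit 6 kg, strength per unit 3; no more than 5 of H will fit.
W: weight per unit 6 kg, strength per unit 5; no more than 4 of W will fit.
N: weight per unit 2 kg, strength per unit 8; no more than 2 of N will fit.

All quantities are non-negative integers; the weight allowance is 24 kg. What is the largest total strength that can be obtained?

This is a bounded integer knapsack.
N has the best ratio (8/2); taking only N gives at most 2×8 = 16 (stopped by the supply cap of 2).
Mixing does better — 2×Y, 2×W, and 2×N: weight 24 ≤ 24, strength 2·10 + 2·5 + 2·8 = 46.

46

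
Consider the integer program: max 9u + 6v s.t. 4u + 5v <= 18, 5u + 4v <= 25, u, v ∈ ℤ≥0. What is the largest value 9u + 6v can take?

(u,v)=(4,0): 4·4+5·0=16≤18, 5·4+4·0=20≤25, objective 36.
(u,v)=(3,1): 4·3+5·1=17≤18, 5·3+4·1=19≤25, objective 33.
(u,v)=(3,0): 4·3+5·0=12≤18, 5·3+4·0=15≤25, objective 27.
No feasible integer point exceeds 36.

36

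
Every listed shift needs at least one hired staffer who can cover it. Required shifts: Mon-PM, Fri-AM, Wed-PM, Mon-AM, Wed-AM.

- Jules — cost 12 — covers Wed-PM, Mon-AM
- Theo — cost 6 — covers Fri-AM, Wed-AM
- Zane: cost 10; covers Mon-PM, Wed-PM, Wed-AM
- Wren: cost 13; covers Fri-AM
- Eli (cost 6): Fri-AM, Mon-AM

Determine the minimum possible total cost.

16

The greedy cost-per-new-shift heuristic would pick Theo, Zane, and Eli for 22, but a cheaper cover exists.
Choose Zane and Eli: together they cover Mon-PM, Fri-AM, Wed-PM, Mon-AM, Wed-AM — every shift.
Total cost: 10 + 6 = 16.
No cover costs less than 16.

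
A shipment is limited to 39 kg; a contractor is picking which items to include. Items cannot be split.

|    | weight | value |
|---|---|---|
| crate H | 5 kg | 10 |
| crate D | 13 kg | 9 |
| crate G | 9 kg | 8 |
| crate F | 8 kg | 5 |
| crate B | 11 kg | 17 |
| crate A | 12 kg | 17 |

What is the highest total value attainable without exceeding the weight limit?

crate H + crate G + crate B + crate A: weight 5 + 9 + 11 + 12 = 37 ≤ 39, value 10 + 8 + 17 + 17 = 52.
crate H + crate F + crate B + crate A: weight 5 + 8 + 11 + 12 = 36 ≤ 39, value 10 + 5 + 17 + 17 = 49.
crate H + crate B + crate A: weight 5 + 11 + 12 = 28 ≤ 39, value 10 + 17 + 17 = 44.
Best is crate H, crate G, crate B, and crate A with total value 52.

52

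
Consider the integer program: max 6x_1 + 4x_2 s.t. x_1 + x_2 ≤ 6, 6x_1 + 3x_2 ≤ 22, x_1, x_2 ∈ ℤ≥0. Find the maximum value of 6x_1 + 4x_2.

26

(x_1,x_2)=(1,5): 1·1+1·5=6≤6, 6·1+3·5=21≤22, objective 26.
(x_1,x_2)=(0,6): 1·0+1·6=6≤6, 6·0+3·6=18≤22, objective 24.
(x_1,x_2)=(2,3): 1·2+1·3=5≤6, 6·2+3·3=21≤22, objective 24.
(x_1,x_2)=(1,4): 1·1+1·4=5≤6, 6·1+3·4=18≤22, objective 22.
Maximum is 26 at (x_1,x_2)=(1,5).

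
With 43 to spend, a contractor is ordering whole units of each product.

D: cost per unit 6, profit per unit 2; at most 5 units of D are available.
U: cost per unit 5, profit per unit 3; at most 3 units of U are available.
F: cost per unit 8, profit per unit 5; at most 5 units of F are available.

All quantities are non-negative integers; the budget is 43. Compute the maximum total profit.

26

2×U and 4×F: cost 42 ≤ 43, profit 2·3 + 4·5 = 26.
5×F: cost 40 ≤ 43, profit 5·5 = 25.
Best is 26.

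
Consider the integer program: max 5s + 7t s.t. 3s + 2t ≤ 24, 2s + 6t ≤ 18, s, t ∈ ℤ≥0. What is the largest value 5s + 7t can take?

40

(s,t)=(8,0): 3·8+2·0=24≤24, 2·8+6·0=16≤18, objective 40.
(s,t)=(6,1): 3·6+2·1=20≤24, 2·6+6·1=18≤18, objective 37.
Maximum is 40 at (s,t)=(8,0).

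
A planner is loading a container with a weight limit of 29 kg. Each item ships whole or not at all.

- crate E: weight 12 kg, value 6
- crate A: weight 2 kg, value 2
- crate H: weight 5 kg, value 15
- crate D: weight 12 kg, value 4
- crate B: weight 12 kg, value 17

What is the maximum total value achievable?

Treat it as a binary knapsack problem.
crate A + crate H + crate B: weight 2 + 5 + 12 = 19 ≤ 29, value 2 + 15 + 17 = 34.
crate E + crate H + crate B: weight 12 + 5 + 12 = 29 ≤ 29, value 6 + 15 + 17 = 38.
crate H + crate D + crate B: weight 5 + 12 + 12 = 29 ≤ 29, value 15 + 4 + 17 = 36.
Best is crate E, crate H, and crate B with total value 38.

38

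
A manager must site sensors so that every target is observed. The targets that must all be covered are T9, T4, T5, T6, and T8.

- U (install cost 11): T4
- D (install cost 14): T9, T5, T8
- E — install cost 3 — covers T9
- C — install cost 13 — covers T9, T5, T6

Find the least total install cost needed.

38

This is an integer covering problem.
The greedy cost-per-new-target heuristic would pick E, C, U, and D for 41, but a cheaper cover exists.
Choose U, D, and C: together they cover T9, T4, T5, T6, T8 — every target.
Total install cost: 11 + 14 + 13 = 38.
No cover costs less than 38.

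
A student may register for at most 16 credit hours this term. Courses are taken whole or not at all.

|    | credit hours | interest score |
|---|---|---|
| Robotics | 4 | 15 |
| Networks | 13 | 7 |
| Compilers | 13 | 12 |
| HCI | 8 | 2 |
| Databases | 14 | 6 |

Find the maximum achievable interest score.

17

Allowing fractional choices, the relaxed optimum would be about 26.1, but courses are indivisible.
Robotics + HCI: credit hours 4 + 8 = 12 ≤ 16, interest score 15 + 2 = 17.
Robotics: credit hours 4 ≤ 16, interest score 15.
Compilers: credit hours 13 ≤ 16, interest score 12.
Best is Robotics and HCI with total interest score 17.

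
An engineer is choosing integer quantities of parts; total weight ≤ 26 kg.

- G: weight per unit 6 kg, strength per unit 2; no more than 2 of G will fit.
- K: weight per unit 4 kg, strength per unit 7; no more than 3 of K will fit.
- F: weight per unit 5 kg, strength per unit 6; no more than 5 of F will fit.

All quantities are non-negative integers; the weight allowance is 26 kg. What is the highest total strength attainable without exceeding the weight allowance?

3×K and 2×F: weight 22 ≤ 26, strength 3·7 + 2·6 = 33.
2×K and 3×F: weight 23 ≤ 26, strength 2·7 + 3·6 = 32.
Best is 33.

33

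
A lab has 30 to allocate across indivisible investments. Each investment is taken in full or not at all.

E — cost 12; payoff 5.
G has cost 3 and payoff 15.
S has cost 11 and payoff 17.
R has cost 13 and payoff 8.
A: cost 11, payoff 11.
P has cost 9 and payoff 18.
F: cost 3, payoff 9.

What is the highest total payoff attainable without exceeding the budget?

59

G + S + A + F: cost 3 + 11 + 11 + 3 = 28 ≤ 30, payoff 15 + 17 + 11 + 9 = 52.
G + S + P + F: cost 3 + 11 + 9 + 3 = 26 ≤ 30, payoff 15 + 17 + 18 + 9 = 59.
G + A + P + F: cost 3 + 11 + 9 + 3 = 26 ≤ 30, payoff 15 + 11 + 18 + 9 = 53.
Best is G, S, P, and F with total payoff 59.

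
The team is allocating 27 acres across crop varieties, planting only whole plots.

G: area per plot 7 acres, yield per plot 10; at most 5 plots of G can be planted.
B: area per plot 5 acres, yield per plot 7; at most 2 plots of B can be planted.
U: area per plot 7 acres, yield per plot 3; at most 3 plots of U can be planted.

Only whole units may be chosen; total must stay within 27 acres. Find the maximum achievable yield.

G has the best ratio (10/7); taking only G gives at most 3×10 = 30 (stopped by the area limit).
Mixing does better — 3×G and 1×B: area 26 ≤ 27, yield 3·10 + 1·7 = 37.

37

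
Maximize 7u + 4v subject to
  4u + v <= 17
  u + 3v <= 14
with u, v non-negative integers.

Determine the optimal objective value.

(u,v)=(3,3): 4·3+1·3=15≤17, 1·3+3·3=12≤14, objective 33.
(u,v)=(2,4): 4·2+1·4=12≤17, 1·2+3·4=14≤14, objective 30.
(u,v)=(3,2): 4·3+1·2=14≤17, 1·3+3·2=9≤14, objective 29.
No feasible integer point exceeds 33.

33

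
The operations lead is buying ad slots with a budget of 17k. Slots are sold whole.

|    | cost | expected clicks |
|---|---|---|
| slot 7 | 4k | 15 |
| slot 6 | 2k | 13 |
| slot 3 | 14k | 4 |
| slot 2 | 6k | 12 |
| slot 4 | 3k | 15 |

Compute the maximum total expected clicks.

Allowing fractional choices, the relaxed optimum would be about 55.6, but ad slots are indivisible.
slot 7 + slot 6 + slot 2 + slot 4: cost 4 + 2 + 6 + 3 = 15 ≤ 17, expected clicks 15 + 13 + 12 + 15 = 55.
slot 7 + slot 2 + slot 4: cost 4 + 6 + 3 = 13 ≤ 17, expected clicks 15 + 12 + 15 = 42.
slot 7 + slot 6 + slot 4: cost 4 + 2 + 3 = 9 ≤ 17, expected clicks 15 + 13 + 15 = 43.
Best is slot 7, slot 6, slot 2, and slot 4 with total expected clicks 55.

55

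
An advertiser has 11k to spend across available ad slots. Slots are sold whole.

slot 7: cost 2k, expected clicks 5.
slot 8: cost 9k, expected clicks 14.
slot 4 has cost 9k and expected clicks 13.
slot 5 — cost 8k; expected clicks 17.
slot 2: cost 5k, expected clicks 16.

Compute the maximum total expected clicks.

Treat it as a binary knapsack problem.
Allowing fractional choices, the relaxed optimum would be about 29.5, but ad slots are indivisible.
slot 7 + slot 8: cost 2 + 9 = 11 ≤ 11, expected clicks 5 + 14 = 19.
slot 7 + slot 2: cost 2 + 5 = 7 ≤ 11, expected clicks 5 + 16 = 21.
slot 7 + slot 5: cost 2 + 8 = 10 ≤ 11, expected clicks 5 + 17 = 22.
Best is slot 7 and slot 5 with total expected clicks 22.

22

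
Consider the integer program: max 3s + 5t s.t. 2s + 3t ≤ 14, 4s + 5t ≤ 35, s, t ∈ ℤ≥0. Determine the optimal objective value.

23

(s,t)=(1,4): 2·1+3·4=14≤14, 4·1+5·4=24≤35, objective 23.
(s,t)=(2,3): 2·2+3·3=13≤14, 4·2+5·3=23≤35, objective 21.
(s,t)=(0,4): 2·0+3·4=12≤14, 4·0+5·4=20≤35, objective 20.
The best lattice point is (1,4), giving 23.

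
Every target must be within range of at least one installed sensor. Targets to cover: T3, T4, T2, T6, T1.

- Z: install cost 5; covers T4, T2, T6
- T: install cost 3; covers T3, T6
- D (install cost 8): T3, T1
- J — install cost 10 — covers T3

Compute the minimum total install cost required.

The greedy cost-per-new-target heuristic would pick T, Z, and D for 16, but a cheaper cover exists.
Choose Z and D: together they cover T3, T4, T2, T6, T1 — every target.
Total install cost: 5 + 8 = 13.
No cover costs less than 13.

13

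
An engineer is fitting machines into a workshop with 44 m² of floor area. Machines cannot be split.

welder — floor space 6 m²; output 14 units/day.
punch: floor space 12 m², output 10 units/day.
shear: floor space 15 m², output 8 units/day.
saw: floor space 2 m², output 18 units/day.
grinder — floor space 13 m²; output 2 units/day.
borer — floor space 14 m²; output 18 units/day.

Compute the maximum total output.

60

Allowing fractional choices, the relaxed optimum would be about 65.3, but machines are indivisible.
welder + shear + saw + borer: floor space 6 + 15 + 2 + 14 = 37 ≤ 44, output 14 + 8 + 18 + 18 = 58.
welder + punch + saw + borer: floor space 6 + 12 + 2 + 14 = 34 ≤ 44, output 14 + 10 + 18 + 18 = 60.
Best is welder, punch, saw, and borer with total output 60.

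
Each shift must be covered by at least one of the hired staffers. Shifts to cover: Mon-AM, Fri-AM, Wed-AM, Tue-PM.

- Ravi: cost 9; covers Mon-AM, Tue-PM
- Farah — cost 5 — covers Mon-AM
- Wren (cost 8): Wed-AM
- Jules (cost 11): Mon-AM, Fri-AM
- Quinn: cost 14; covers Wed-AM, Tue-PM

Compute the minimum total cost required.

Choose Jules and Quinn: together they cover Mon-AM, Fri-AM, Wed-AM, Tue-PM — every shift.
Total cost: 11 + 14 = 25.

25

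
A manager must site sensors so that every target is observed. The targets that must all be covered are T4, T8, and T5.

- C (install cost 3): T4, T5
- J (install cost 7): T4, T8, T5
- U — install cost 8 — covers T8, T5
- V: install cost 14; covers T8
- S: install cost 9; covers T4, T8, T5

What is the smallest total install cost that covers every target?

7

The greedy cost-per-new-target heuristic would pick C and J for 10, but a cheaper cover exists.
J alone covers T4, T8, T5 — every target.
Total install cost: 7.
No cover costs less than 7.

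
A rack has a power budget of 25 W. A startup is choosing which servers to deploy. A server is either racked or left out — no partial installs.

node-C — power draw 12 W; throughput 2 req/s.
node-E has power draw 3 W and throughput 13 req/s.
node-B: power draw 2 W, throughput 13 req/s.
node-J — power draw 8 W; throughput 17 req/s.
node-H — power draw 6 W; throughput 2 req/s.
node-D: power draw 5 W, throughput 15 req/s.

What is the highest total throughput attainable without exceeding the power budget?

60

Allowing fractional choices, the relaxed optimum would be about 60.2, but servers are indivisible.
node-B + node-J + node-H + node-D: power draw 2 + 8 + 6 + 5 = 21 ≤ 25, throughput 13 + 17 + 2 + 15 = 47.
node-E + node-B + node-J + node-H + node-D: power draw 3 + 2 + 8 + 6 + 5 = 24 ≤ 25, throughput 13 + 13 + 17 + 2 + 15 = 60.
node-E + node-B + node-J + node-D: power draw 3 + 2 + 8 + 5 = 18 ≤ 25, throughput 13 + 13 + 17 + 15 = 58.
Best is node-E, node-B, node-J, node-H, and node-D with total throughput 60.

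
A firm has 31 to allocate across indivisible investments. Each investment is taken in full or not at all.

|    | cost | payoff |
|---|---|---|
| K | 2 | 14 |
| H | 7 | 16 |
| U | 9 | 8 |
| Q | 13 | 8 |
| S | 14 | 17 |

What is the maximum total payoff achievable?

47

K + H + S: cost 2 + 7 + 14 = 23 ≤ 31, payoff 14 + 16 + 17 = 47.
H + U + S: cost 7 + 9 + 14 = 30 ≤ 31, payoff 16 + 8 + 17 = 41.
K + H + U + Q: cost 2 + 7 + 9 + 13 = 31 ≤ 31, payoff 14 + 16 + 8 + 8 = 46.
Best is K, H, and S with total payoff 47.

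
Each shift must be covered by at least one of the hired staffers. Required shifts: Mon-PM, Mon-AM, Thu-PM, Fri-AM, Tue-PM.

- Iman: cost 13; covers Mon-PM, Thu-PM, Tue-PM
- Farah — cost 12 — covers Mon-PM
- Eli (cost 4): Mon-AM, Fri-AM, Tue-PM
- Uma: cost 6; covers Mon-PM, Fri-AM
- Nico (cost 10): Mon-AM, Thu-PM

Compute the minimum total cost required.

This is an integer covering problem.
The greedy cost-per-new-shift heuristic would pick Eli, Uma, and Nico for 20, but a cheaper cover exists.
Choose Iman and Eli: together they cover Mon-PM, Mon-AM, Thu-PM, Fri-AM, Tue-PM — every shift.
Total cost: 13 + 4 = 17.
No cover costs less than 17.

17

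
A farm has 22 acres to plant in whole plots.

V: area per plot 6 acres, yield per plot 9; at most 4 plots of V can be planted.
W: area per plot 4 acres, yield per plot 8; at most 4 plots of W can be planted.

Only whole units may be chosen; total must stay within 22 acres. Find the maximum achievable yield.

41

This is a bounded integer knapsack.
1×V and 4×W: area 22 ≤ 22, yield 1·9 + 4·8 = 41.
3×V and 1×W: area 22 ≤ 22, yield 3·9 + 1·8 = 35.
Best is 41.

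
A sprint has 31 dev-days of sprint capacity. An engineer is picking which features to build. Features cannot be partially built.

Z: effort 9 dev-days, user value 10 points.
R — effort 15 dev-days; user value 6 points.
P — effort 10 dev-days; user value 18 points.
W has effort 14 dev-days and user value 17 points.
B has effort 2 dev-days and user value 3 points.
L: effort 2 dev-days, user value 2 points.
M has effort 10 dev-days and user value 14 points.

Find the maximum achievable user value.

Treat it as a binary knapsack problem.
Allowing fractional choices, the relaxed optimum would be about 45.9, but features are indivisible.
Z + P + M: effort 9 + 10 + 10 = 29 ≤ 31, user value 10 + 18 + 14 = 42.
Z + P + B + M: effort 9 + 10 + 2 + 10 = 31 ≤ 31, user value 10 + 18 + 3 + 14 = 45.
Z + P + L + M: effort 9 + 10 + 2 + 10 = 31 ≤ 31, user value 10 + 18 + 2 + 14 = 44.
Best is Z, P, B, and M with total user value 45.

45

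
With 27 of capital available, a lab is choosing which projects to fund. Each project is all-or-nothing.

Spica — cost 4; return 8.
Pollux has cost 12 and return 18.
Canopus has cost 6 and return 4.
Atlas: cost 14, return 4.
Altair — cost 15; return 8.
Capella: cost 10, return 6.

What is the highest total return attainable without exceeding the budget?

Allowing fractional choices, the relaxed optimum would be about 33.0, but projects are indivisible.
Spica + Pollux: cost 4 + 12 = 16 ≤ 27, return 8 + 18 = 26.
Spica + Pollux + Capella: cost 4 + 12 + 10 = 26 ≤ 27, return 8 + 18 + 6 = 32.
Spica + Pollux + Canopus: cost 4 + 12 + 6 = 22 ≤ 27, return 8 + 18 + 4 = 30.
Best is Spica, Pollux, and Capella with total return 32.

32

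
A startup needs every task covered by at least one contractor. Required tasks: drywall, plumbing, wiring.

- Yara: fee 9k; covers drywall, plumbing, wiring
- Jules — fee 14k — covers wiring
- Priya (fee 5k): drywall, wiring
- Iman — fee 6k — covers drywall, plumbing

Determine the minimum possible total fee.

9

The greedy cost-per-new-task heuristic would pick Priya and Iman for 11, but a cheaper cover exists.
Yara alone covers drywall, plumbing, wiring — every task.
Total fee: 9.
No cover costs less than 9.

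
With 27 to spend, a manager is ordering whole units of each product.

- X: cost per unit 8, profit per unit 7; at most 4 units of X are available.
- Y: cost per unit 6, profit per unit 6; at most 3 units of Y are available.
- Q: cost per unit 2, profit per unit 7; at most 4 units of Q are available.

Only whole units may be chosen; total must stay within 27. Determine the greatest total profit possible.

This is a bounded integer knapsack.
Q has the best ratio (7/2); taking only Q gives at most 4×7 = 28 (stopped by the supply cap of 4).
Mixing does better — 3×Y and 4×Q: cost 26 ≤ 27, profit 3·6 + 4·7 = 46.

46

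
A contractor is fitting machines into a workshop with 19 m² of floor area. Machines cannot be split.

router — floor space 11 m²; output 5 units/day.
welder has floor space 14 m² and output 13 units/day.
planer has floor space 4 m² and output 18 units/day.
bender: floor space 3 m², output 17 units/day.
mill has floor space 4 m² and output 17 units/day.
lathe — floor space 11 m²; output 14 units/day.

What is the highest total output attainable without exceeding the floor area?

52

Take planer, bender, and mill: floor space 4 + 3 + 4 = 11 ≤ 19, output 18 + 17 + 17 = 52.
No other feasible combination does better.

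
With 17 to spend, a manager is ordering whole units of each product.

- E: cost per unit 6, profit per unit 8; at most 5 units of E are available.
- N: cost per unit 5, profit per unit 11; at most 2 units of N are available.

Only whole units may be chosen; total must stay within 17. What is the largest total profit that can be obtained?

N has the best ratio (11/5); taking only N gives at most 2×11 = 22 (stopped by the supply cap of 2).
Mixing does better — 1×E and 2×N: cost 16 ≤ 17, profit 1·8 + 2·11 = 30.

30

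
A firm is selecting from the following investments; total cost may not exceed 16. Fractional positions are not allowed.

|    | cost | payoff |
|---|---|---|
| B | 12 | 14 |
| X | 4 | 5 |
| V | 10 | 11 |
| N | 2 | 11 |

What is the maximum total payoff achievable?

Take X, V, and N: cost 4 + 10 + 2 = 16 ≤ 16, payoff 5 + 11 + 11 = 27.
No other feasible combination does better.

27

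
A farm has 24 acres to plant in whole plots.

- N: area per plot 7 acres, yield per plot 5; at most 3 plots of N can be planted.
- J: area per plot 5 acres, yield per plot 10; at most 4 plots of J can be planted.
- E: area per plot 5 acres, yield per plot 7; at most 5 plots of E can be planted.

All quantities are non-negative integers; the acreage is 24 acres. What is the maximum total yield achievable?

40

This is a bounded integer knapsack.
J has the best ratio (10/5); taking only J gives at most 4×10 = 40 (stopped by the area limit).
Optimal: 4×J: area 20 ≤ 24, yield 4·10 = 40.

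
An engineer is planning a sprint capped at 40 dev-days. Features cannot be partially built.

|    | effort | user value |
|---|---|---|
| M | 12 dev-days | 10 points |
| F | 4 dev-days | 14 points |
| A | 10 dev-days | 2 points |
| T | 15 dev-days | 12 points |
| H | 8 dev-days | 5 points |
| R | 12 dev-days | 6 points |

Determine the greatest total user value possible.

Allowing fractional choices, the relaxed optimum would be about 41.5, but features are indivisible.
F + T + H + R: effort 4 + 15 + 8 + 12 = 39 ≤ 40, user value 14 + 12 + 5 + 6 = 37.
M + F + T + H: effort 12 + 4 + 15 + 8 = 39 ≤ 40, user value 10 + 14 + 12 + 5 = 41.
Best is M, F, T, and H with total user value 41.

41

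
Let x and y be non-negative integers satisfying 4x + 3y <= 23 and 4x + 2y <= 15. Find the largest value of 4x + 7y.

49

Relaxing integrality, the LP optimum is 52.50 at (x,y) = (0, 7.5), which is not an integer point.
(x,y)=(0,7): 4·0+3·7=21≤23, 4·0+2·7=14≤15, objective 49.
(x,y)=(0,6): 4·0+3·6=18≤23, 4·0+2·6=12≤15, objective 42.
The best lattice point is (0,7), giving 49.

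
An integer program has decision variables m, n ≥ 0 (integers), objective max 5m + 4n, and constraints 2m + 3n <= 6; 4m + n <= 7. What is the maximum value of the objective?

9

The continuous relaxation peaks at (1.5, 1) with value 11.50; rounding to a feasible lattice point costs some objective.
(m,n)=(1,1): 2·1+3·1=5≤6, 4·1+1·1=5≤7, objective 9.
(m,n)=(0,2): 2·0+3·2=6≤6, 4·0+1·2=2≤7, objective 8.
(m,n)=(1,0): 2·1+3·0=2≤6, 4·1+1·0=4≤7, objective 5.
No feasible integer point exceeds 9.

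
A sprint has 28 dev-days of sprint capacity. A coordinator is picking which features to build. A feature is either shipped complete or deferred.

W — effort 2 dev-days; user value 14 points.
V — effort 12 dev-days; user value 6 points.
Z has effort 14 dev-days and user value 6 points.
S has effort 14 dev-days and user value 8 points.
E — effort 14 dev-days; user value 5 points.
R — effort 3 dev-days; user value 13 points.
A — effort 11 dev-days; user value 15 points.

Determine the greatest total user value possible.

W + S + A: effort 2 + 14 + 11 = 27 ≤ 28, user value 14 + 8 + 15 = 37.
W + V + R + A: effort 2 + 12 + 3 + 11 = 28 ≤ 28, user value 14 + 6 + 13 + 15 = 48.
W + R + A: effort 2 + 3 + 11 = 16 ≤ 28, user value 14 + 13 + 15 = 42.
Best is W, V, R, and A with total user value 48.

48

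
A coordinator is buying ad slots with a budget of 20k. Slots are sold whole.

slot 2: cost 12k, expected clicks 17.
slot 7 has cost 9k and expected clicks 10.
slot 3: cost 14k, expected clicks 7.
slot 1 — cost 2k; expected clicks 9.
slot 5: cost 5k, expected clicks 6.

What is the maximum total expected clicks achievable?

32

Take slot 2, slot 1, and slot 5: cost 12 + 2 + 5 = 19 ≤ 20, expected clicks 17 + 9 + 6 = 32.
No other feasible combination does better.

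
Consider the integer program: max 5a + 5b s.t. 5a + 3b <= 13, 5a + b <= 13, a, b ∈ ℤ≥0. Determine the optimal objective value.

(a,b)=(0,4): 5·0+3·4=12≤13, 5·0+1·4=4≤13, objective 20.
(a,b)=(0,3): 5·0+3·3=9≤13, 5·0+1·3=3≤13, objective 15.
Maximum is 20 at (a,b)=(0,4).

20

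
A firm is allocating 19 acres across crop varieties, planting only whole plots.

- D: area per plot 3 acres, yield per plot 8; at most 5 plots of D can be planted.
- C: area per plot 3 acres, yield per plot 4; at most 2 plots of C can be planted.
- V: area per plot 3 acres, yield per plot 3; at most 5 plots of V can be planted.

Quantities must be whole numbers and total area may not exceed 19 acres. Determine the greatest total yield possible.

44

D has the best ratio (8/3); taking only D gives at most 5×8 = 40 (stopped by the supply cap of 5).
Mixing does better — 5×D and 1×C: area 18 ≤ 19, yield 5·8 + 1·4 = 44.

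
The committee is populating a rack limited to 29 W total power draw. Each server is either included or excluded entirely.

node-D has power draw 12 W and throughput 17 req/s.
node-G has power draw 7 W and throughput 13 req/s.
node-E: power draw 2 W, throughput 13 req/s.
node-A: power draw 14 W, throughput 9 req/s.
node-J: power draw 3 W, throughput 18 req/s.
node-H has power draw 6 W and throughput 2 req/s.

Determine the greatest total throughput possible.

61

node-G + node-E + node-A + node-J: power draw 7 + 2 + 14 + 3 = 26 ≤ 29, throughput 13 + 13 + 9 + 18 = 53.
node-D + node-E + node-J + node-H: power draw 12 + 2 + 3 + 6 = 23 ≤ 29, throughput 17 + 13 + 18 + 2 = 50.
node-D + node-G + node-E + node-J: power draw 12 + 7 + 2 + 3 = 24 ≤ 29, throughput 17 + 13 + 13 + 18 = 61.
Best is node-D, node-G, node-E, and node-J with total throughput 61.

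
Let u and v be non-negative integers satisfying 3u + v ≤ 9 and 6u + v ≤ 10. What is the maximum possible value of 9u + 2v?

The continuous relaxation peaks at (0.333, 8) with value 19.00; rounding to a feasible lattice point costs some objective.
(u,v)=(0,9): 3·0+1·9=9≤9, 6·0+1·9=9≤10, objective 18.
(u,v)=(0,8): 3·0+1·8=8≤9, 6·0+1·8=8≤10, objective 16.
(u,v)=(0,7): 3·0+1·7=7≤9, 6·0+1·7=7≤10, objective 14.
No feasible integer point exceeds 18.

18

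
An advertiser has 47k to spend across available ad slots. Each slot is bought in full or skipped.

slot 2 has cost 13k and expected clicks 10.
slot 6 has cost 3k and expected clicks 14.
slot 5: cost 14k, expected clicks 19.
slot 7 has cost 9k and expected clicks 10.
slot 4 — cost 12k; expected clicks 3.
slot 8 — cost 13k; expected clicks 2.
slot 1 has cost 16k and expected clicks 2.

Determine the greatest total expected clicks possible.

53

Allowing fractional choices, the relaxed optimum would be about 55.0, but ad slots are indivisible.
slot 6 + slot 5 + slot 7 + slot 4: cost 3 + 14 + 9 + 12 = 38 ≤ 47, expected clicks 14 + 19 + 10 + 3 = 46.
slot 2 + slot 6 + slot 5 + slot 7: cost 13 + 3 + 14 + 9 = 39 ≤ 47, expected clicks 10 + 14 + 19 + 10 = 53.
Best is slot 2, slot 6, slot 5, and slot 7 with total expected clicks 53.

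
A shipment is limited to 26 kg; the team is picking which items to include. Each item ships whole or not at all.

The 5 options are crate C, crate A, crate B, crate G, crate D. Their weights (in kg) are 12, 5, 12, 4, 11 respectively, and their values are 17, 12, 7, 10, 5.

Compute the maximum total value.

This is an integer program with binary decision variables.
Allowing fractional choices, the relaxed optimum would be about 41.9, but items are indivisible.
crate C + crate A + crate G: weight 12 + 5 + 4 = 21 ≤ 26, value 17 + 12 + 10 = 39.
crate C + crate A: weight 12 + 5 = 17 ≤ 26, value 17 + 12 = 29.
crate A + crate B + crate G: weight 5 + 12 + 4 = 21 ≤ 26, value 12 + 7 + 10 = 29.
Best is crate C, crate A, and crate G with total value 39.

39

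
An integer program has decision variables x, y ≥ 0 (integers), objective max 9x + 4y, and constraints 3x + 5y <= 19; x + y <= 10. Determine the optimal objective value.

54

(x,y)=(6,0) is feasible, giving 54.
(x,y)=(5,0) is feasible, giving 45.
Maximum is 54 at (x,y)=(6,0).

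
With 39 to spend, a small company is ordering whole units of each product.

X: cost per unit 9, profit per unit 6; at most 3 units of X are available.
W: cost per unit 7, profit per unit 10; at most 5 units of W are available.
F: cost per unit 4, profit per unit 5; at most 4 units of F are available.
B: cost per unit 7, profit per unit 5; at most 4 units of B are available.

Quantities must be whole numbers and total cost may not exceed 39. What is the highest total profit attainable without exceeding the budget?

This is a bounded integer knapsack.
W has the best ratio (10/7); taking only W gives at most 5×10 = 50 (stopped by the cost limit).
Mixing does better — 5×W and 1×F: cost 39 ≤ 39, profit 5·10 + 1·5 = 55.

55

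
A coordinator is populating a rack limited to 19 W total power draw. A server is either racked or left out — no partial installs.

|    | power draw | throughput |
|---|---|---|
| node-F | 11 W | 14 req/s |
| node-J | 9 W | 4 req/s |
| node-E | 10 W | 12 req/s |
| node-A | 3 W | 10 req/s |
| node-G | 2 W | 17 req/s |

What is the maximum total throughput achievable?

41

This is an integer program with binary decision variables.
Allowing fractional choices, the relaxed optimum would be about 44.6, but servers are indivisible.
node-F + node-G: power draw 11 + 2 = 13 ≤ 19, throughput 14 + 17 = 31.
node-F + node-A + node-G: power draw 11 + 3 + 2 = 16 ≤ 19, throughput 14 + 10 + 17 = 41.
node-E + node-A + node-G: power draw 10 + 3 + 2 = 15 ≤ 19, throughput 12 + 10 + 17 = 39.
Best is node-F, node-A, and node-G with total throughput 41.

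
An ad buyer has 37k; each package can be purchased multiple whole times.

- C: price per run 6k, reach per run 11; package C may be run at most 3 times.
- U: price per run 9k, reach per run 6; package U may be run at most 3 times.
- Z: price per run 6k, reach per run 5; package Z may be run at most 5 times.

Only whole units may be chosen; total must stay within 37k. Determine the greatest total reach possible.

48

This is a bounded integer knapsack.
3×C and 2×U: price 36 ≤ 37, reach 3·11 + 2·6 = 45.
3×C and 3×Z: price 36 ≤ 37, reach 3·11 + 3·5 = 48.
Best is 48.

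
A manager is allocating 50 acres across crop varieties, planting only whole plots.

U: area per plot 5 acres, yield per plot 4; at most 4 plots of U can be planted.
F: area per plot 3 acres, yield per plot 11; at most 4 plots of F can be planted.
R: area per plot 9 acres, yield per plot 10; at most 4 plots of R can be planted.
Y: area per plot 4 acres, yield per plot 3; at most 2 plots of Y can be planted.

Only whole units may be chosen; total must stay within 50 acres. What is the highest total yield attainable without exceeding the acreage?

84

This is a bounded integer knapsack.
Take 4×F and 4×R: area 48 ≤ 50, yield 4·11 + 4·10 = 84.
F has the best ratio (11/3) and is taken to its limit of 4; remaining capacity is filled optimally with the others.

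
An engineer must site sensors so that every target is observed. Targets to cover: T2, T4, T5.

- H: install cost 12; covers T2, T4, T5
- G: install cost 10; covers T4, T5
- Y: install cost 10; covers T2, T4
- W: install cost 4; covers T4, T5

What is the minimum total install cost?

12

The greedy cost-per-new-target heuristic would pick W and Y for 14, but a cheaper cover exists.
H alone covers T2, T4, T5 — every target.
Total install cost: 12.
No cover costs less than 12.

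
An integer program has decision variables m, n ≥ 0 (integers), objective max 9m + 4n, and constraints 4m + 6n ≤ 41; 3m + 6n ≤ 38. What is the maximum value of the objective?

90

Relaxing integrality, the LP optimum is 92.25 at (m,n) = (10.2, 0), which is not an integer point.
(m,n)=(10,0): 4·10+6·0=40≤41, 3·10+6·0=30≤38, objective 90.
(m,n)=(9,0): 4·9+6·0=36≤41, 3·9+6·0=27≤38, objective 81.
Maximum is 90 at (m,n)=(10,0).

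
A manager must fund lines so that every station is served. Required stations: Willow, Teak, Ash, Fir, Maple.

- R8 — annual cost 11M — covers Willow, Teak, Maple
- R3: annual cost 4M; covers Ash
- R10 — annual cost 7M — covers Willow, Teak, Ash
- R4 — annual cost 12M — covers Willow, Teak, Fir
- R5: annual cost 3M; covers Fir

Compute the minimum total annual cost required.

This is a weighted set-cover instance.
The greedy cost-per-new-station heuristic would pick R10, R5, and R8 for 21, but a cheaper cover exists.
Choose R8, R3, and R5: together they cover Willow, Teak, Ash, Fir, Maple — every station.
Total annual cost: 11 + 4 + 3 = 18.
No cover costs less than 18.

18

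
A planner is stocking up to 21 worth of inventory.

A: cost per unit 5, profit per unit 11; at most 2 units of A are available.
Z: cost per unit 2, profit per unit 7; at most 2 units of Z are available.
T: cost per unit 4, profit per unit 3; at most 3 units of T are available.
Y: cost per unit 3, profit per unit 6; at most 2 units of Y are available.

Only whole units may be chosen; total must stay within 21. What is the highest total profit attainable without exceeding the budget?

48

Take 2×A, 2×Z, and 2×Y: cost 20 ≤ 21, profit 2·11 + 2·7 + 2·6 = 48.
Z has the best ratio (7/2) and is taken to its limit of 2; remaining capacity is filled optimally with the others.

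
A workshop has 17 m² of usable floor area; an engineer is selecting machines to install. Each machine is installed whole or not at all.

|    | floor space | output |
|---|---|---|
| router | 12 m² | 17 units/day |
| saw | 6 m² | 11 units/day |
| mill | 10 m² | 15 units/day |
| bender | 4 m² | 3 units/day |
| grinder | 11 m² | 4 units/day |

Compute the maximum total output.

Treat it as a binary knapsack problem.
Allowing fractional choices, the relaxed optimum would be about 27.4, but machines are indivisible.
router + bender: floor space 12 + 4 = 16 ≤ 17, output 17 + 3 = 20.
saw + mill: floor space 6 + 10 = 16 ≤ 17, output 11 + 15 = 26.
Best is saw and mill with total output 26.

26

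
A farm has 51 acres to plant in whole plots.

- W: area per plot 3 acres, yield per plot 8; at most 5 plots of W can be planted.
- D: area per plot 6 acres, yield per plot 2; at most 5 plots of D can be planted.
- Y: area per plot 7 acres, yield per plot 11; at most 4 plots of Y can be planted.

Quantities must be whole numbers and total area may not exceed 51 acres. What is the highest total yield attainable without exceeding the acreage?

86

5×W, 1×D, and 4×Y: area 49 ≤ 51, yield 5·8 + 1·2 + 4·11 = 86.
5×W and 4×Y: area 43 ≤ 51, yield 5·8 + 4·11 = 84.
Best is 86.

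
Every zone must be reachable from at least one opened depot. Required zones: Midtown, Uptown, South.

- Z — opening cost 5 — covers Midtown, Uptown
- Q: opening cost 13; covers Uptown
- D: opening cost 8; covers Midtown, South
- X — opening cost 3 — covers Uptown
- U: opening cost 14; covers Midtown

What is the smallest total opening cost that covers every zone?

11

The greedy cost-per-new-zone heuristic would pick Z and D for 13, but a cheaper cover exists.
Choose D and X: together they cover Midtown, Uptown, South — every zone.
Total opening cost: 8 + 3 = 11.
No cover costs less than 11.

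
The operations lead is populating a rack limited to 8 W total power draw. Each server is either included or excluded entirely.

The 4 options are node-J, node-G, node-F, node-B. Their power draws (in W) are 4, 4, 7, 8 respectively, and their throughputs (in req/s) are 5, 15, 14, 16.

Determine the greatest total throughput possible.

20

Take node-J and node-G: power draw 4 + 4 = 8 ≤ 8, throughput 5 + 15 = 20.
No other feasible combination does better.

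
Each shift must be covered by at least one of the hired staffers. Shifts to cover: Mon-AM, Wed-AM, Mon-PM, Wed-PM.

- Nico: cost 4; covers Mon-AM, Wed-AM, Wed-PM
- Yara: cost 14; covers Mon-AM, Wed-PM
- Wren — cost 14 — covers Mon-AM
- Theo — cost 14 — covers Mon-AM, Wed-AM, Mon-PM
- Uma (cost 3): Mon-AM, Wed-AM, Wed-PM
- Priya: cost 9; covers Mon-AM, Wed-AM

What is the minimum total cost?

Choose Theo and Uma: together they cover Mon-AM, Wed-AM, Mon-PM, Wed-PM — every shift.
Total cost: 14 + 3 = 17.

17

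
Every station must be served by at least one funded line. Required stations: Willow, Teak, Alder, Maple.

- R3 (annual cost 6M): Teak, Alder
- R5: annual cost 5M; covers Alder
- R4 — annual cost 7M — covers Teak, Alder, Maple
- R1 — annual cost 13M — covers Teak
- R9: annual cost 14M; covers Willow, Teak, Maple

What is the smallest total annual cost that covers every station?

The greedy cost-per-new-station heuristic would pick R4 and R9 for 21, but a cheaper cover exists.
Choose R5 and R9: together they cover Willow, Teak, Alder, Maple — every station.
Total annual cost: 5 + 14 = 19.
No cover costs less than 19.

19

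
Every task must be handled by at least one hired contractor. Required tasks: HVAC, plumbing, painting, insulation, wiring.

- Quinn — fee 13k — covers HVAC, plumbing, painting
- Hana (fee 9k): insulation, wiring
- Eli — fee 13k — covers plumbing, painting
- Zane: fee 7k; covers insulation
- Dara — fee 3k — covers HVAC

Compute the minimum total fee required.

22

This is an integer covering problem.
The greedy cost-per-new-task heuristic would pick Dara, Hana, and Quinn for 25, but a cheaper cover exists.
Choose Quinn and Hana: together they cover HVAC, plumbing, painting, insulation, wiring — every task.
Total fee: 13 + 9 = 22.
No cover costs less than 22.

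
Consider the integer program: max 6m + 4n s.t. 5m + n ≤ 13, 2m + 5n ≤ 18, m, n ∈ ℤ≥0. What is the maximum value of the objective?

20

Relaxing integrality, the LP optimum is 23.39 at (m,n) = (2.04, 2.78), which is not an integer point.
(m,n)=(2,2): 5·2+1·2=12≤13, 2·2+5·2=14≤18, objective 20.
(m,n)=(1,3): 5·1+1·3=8≤13, 2·1+5·3=17≤18, objective 18.
(m,n)=(2,1): 5·2+1·1=11≤13, 2·2+5·1=9≤18, objective 16.
Maximum is 20 at (m,n)=(2,2).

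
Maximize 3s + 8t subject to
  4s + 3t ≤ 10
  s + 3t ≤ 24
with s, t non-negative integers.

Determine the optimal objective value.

24

Relaxing integrality, the LP optimum is 26.67 at (s,t) = (0, 3.33), which is not an integer point.
(s,t)=(0,3): 4·0+3·3=9≤10, 1·0+3·3=9≤24, objective 24.
(s,t)=(1,2): 4·1+3·2=10≤10, 1·1+3·2=7≤24, objective 19.
(s,t)=(0,2): 4·0+3·2=6≤10, 1·0+3·2=6≤24, objective 16.
Maximum is 24 at (s,t)=(0,3).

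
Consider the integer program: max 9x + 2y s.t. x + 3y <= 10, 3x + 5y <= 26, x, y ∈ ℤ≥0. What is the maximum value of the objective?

72

Relaxing integrality, the LP optimum is 78.00 at (x,y) = (8.67, 0), which is not an integer point.
(x,y)=(8,0) is feasible, giving 72.
(x,y)=(7,1) is feasible, giving 65.
(x,y)=(7,0) is feasible, giving 63.
No feasible integer point exceeds 72.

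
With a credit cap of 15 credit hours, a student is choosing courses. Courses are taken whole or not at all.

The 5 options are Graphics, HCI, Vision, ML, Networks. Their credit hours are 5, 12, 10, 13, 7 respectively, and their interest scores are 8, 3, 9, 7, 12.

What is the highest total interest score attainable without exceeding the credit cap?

Allowing fractional choices, the relaxed optimum would be about 22.7, but courses are indivisible.
Graphics + Vision: credit hours 5 + 10 = 15 ≤ 15, interest score 8 + 9 = 17.
Graphics + Networks: credit hours 5 + 7 = 12 ≤ 15, interest score 8 + 12 = 20.
Best is Graphics and Networks with total interest score 20.

20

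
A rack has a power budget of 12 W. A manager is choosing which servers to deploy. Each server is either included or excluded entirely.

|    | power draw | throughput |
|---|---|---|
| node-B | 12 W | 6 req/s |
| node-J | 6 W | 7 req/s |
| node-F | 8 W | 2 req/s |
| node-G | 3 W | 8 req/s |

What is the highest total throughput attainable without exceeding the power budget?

node-G: power draw 3 ≤ 12, throughput 8.
node-J + node-G: power draw 6 + 3 = 9 ≤ 12, throughput 7 + 8 = 15.
node-F + node-G: power draw 8 + 3 = 11 ≤ 12, throughput 2 + 8 = 10.
Best is node-J and node-G with total throughput 15.

15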